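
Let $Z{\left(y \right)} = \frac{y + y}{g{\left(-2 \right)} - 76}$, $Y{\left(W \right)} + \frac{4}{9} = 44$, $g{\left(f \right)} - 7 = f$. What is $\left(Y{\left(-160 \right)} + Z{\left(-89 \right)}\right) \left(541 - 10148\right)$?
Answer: $- \frac{282772438}{639} \approx -4.4252 \cdot 10^{5}$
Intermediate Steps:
$g{\left(f \right)} = 7 + f$
$Y{\left(W \right)} = \frac{392}{9}$ ($Y{\left(W \right)} = - \frac{4}{9} + 44 = \frac{392}{9}$)
$Z{\left(y \right)} = - \frac{2 y}{71}$ ($Z{\left(y \right)} = \frac{y + y}{\left(7 - 2\right) - 76} = \frac{2 y}{5 - 76} = \frac{2 y}{-71} = 2 y \left(- \frac{1}{71}\right) = - \frac{2 y}{71}$)
$\left(Y{\left(-160 \right)} + Z{\left(-89 \right)}\right) \left(541 - 10148\right) = \left(\frac{392}{9} - - \frac{178}{71}\right) \left(541 - 10148\right) = \left(\frac{392}{9} + \frac{178}{71}\right) \left(-9607\right) = \frac{29434}{639} \left(-9607\right) = - \frac{282772438}{639}$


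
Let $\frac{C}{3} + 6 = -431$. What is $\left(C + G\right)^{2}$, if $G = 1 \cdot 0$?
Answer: $1718721$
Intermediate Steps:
$C = -1311$ ($C = -18 + 3 \left(-431\right) = -18 - 1293 = -1311$)
$G = 0$
$\left(C + G\right)^{2} = \left(-1311 + 0\right)^{2} = \left(-1311\right)^{2} = 1718721$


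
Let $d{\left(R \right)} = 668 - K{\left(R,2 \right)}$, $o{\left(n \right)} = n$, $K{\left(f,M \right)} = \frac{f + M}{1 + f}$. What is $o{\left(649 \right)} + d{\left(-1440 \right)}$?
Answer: $\frac{1893725}{1439} \approx 1316.0$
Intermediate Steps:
$K{\left(f,M \right)} = \frac{M + f}{1 + f}$
$d{\left(R \right)} = 668 - \frac{2 + R}{1 + R}$
$o{\left(649 \right)} + d{\left(-1440 \right)} = 649 + \frac{666 + 667 \left(-1440\right)}{1 - 1440} = 649 + \frac{666 - 960480}{-1439} = 649 - - \frac{959814}{1439} = 649 + \frac{959814}{1439} = \frac{1893725}{1439}$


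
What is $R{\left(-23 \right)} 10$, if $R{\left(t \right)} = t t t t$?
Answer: $2798410$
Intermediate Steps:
$R{\left(t \right)} = t^{4}$ ($R{\left(t \right)} = t t^{2} t = t^{3} t = t^{4}$)
$R{\left(-23 \right)} 10 = \left(-23\right)^{4} \cdot 10 = 279841 \cdot 10 = 2798410$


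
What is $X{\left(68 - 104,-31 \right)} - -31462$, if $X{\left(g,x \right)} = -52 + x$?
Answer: $31379$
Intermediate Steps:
$X{\left(68 - 104,-31 \right)} - -31462 = \left(-52 - 31\right) - -31462 = -83 + 31462 = 31379$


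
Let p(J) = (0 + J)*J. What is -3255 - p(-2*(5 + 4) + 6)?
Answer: -3399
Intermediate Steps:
p(J) = J**2 (p(J) = J*J = J**2)
-3255 - p(-2*(5 + 4) + 6) = -3255 - (-2*(5 + 4) + 6)**2 = -3255 - (-2*9 + 6)**2 = -3255 - (-18 + 6)**2 = -3255 - 1*(-12)**2 = -3255 - 1*144 = -3255 - 144 = -3399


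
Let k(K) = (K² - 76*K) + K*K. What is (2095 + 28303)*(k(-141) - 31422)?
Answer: 579264288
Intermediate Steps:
k(K) = -76*K + 2*K² (k(K) = (K² - 76*K) + K² = -76*K + 2*K²)
(2095 + 28303)*(k(-141) - 31422) = (2095 + 28303)*(2*(-141)*(-38 - 141) - 31422) = 30398*(2*(-141)*(-179) - 31422) = 30398*(50478 - 31422) = 30398*19056 = 579264288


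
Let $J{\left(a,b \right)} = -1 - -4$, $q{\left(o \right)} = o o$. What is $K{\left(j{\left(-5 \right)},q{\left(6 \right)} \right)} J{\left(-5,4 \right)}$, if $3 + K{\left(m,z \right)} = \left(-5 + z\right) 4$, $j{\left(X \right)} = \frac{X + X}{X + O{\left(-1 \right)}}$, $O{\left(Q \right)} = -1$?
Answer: $363$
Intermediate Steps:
$q{\left(o \right)} = o^{2}$
$J{\left(a,b \right)} = 3$ ($J{\left(a,b \right)} = -1 + 4 = 3$)
$j{\left(X \right)} = \frac{2 X}{-1 + X}$ ($j{\left(X \right)} = \frac{X + X}{X - 1} = \frac{2 X}{-1 + X}$)
$K{\left(m,z \right)} = -23 + 4 z$ ($K{\left(m,z \right)} = -3 + \left(-5 + z\right) 4 = -3 + \left(-20 + 4 z\right) = -23 + 4 z$)
$K{\left(j{\left(-5 \right)},q{\left(6 \right)} \right)} J{\left(-5,4 \right)} = \left(-23 + 4 \cdot 6^{2}\right) 3 = \left(-23 + 4 \cdot 36\right) 3 = \left(-23 + 144\right) 3 = 121 \cdot 3 = 363$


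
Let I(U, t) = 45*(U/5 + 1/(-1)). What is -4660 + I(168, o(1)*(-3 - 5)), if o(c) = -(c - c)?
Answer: -3193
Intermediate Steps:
o(c) = 0 (o(c) = -1*0 = 0)
I(U, t) = -45 + 9*U (I(U, t) = 45*(U*(⅕) + 1*(-1)) = 45*(U/5 - 1) = 45*(-1 + U/5) = -45 + 9*U)
-4660 + I(168, o(1)*(-3 - 5)) = -4660 + (-45 + 9*168) = -4660 + (-45 + 1512) = -4660 + 1467 = -3193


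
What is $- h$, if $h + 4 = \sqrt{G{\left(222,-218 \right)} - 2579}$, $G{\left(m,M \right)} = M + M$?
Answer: $4 - 3 i \sqrt{335} \approx 4.0 - 54.909 i$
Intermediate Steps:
$G{\left(m,M \right)} = 2 M$
$h = -4 + 3 i \sqrt{335}$ ($h = -4 + \sqrt{2 \left(-218\right) - 2579} = -4 + \sqrt{-436 - 2579} = -4 + \sqrt{-3015} = -4 + 3 i \sqrt{335} \approx -4.0 + 54.909 i$)
$- h = - (-4 + 3 i \sqrt{335}) = 4 - 3 i \sqrt{335}$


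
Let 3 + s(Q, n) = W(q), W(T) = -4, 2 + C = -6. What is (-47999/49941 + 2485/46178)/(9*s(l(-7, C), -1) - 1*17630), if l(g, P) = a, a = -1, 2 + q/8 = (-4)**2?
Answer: 2092394437/40803163086114 ≈ 5.1280e-5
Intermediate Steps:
q = 112 (q = -16 + 8*(-4)**2 = -16 + 8*16 = -16 + 128 = 112)
C = -8 (C = -2 - 6 = -8)
l(g, P) = -1
s(Q, n) = -7 (s(Q, n) = -3 - 4 = -7)
(-47999/49941 + 2485/46178)/(9*s(l(-7, C), -1) - 1*17630) = (-47999/49941 + 2485/46178)/(9*(-7) - 1*17630) = (-47999*1/49941 + 2485*(1/46178))/(-63 - 17630) = (-47999/49941 + 2485/46178)/(-17693) = -2092394437/2306175498*(-1/17693) = 2092394437/40803163086114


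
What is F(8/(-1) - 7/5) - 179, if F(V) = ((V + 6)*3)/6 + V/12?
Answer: -10889/60 ≈ -181.48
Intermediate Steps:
F(V) = 3 + 7*V/12 (F(V) = ((6 + V)*3)*(1/6) + V*(1/12) = (18 + 3*V)*(1/6) + V/12 = (3 + V/2) + V/12 = 3 + 7*V/12)
F(8/(-1) - 7/5) - 179 = (3 + 7*(8/(-1) - 7/5)/12) - 179 = (3 + 7*(8*(-1) - 7*1/5)/12) - 179 = (3 + 7*(-8 - 7/5)/12) - 179 = (3 + (7/12)*(-47/5)) - 179 = (3 - 329/60) - 179 = -149/60 - 179 = -10889/60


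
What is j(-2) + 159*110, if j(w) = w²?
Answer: 17494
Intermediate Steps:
j(-2) + 159*110 = (-2)² + 159*110 = 4 + 17490 = 17494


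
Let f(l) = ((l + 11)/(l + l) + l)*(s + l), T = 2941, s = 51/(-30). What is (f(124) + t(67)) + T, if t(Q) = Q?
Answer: 45234641/2480 ≈ 18240.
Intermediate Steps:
s = -17/10 (s = 51*(-1/30) = -17/10 ≈ -1.7000)
f(l) = (-17/10 + l)*(l + (11 + l)/(2*l)) (f(l) = ((l + 11)/(l + l) + l)*(-17/10 + l) = ((11 + l)/((2*l)) + l)*(-17/10 + l) = ((11 + l)*(1/(2*l)) + l)*(-17/10 + l) = ((11 + l)/(2*l) + l)*(-17/10 + l) = (l + (11 + l)/(2*l))*(-17/10 + l) = (-17/10 + l)*(l + (11 + l)/(2*l)))
(f(124) + t(67)) + T = ((1/20)*(-187 + 124*(93 - 24*124 + 20*124²))/124 + 67) + 2941 = ((1/20)*(1/124)*(-187 + 124*(93 - 2976 + 20*15376)) + 67) + 2941 = ((1/20)*(1/124)*(-187 + 124*(93 - 2976 + 307520)) + 67) + 2941 = ((1/20)*(1/124)*(-187 + 124*304637) + 67) + 2941 = ((1/20)*(1/124)*(-187 + 37774988) + 67) + 2941 = ((1/20)*(1/124)*37774801 + 67) + 2941 = (37774801/2480 + 67) + 2941 = 37940961/2480 + 2941 = 45234641/2480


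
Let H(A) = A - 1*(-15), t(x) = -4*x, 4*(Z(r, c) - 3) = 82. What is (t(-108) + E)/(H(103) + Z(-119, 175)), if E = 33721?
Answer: 68306/283 ≈ 241.36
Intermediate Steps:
Z(r, c) = 47/2 (Z(r, c) = 3 + (¼)*82 = 3 + 41/2 = 47/2)
H(A) = 15 + A (H(A) = A + 15 = 15 + A)
(t(-108) + E)/(H(103) + Z(-119, 175)) = (-4*(-108) + 33721)/((15 + 103) + 47/2) = (432 + 33721)/(118 + 47/2) = 34153/(283/2) = 34153*(2/283) = 68306/283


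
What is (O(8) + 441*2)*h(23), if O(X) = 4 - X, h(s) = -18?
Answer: -15804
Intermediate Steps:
(O(8) + 441*2)*h(23) = ((4 - 1*8) + 441*2)*(-18) = ((4 - 8) + 882)*(-18) = (-4 + 882)*(-18) = 878*(-18) = -15804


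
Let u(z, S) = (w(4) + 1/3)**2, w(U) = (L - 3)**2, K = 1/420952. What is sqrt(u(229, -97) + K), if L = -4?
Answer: sqrt(970350411547846)/631428 ≈ 49.333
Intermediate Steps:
K = 1/420952 ≈ 2.3756e-6
w(U) = 49 (w(U) = (-4 - 3)**2 = (-7)**2 = 49)
u(z, S) = 21904/9 (u(z, S) = (49 + 1/3)**2 = (148/3)**2 = 21904/9)
sqrt(u(229, -97) + K) = sqrt(21904/9 + 1/420952) = sqrt(9220532617/3788568) = sqrt(970350411547846)/631428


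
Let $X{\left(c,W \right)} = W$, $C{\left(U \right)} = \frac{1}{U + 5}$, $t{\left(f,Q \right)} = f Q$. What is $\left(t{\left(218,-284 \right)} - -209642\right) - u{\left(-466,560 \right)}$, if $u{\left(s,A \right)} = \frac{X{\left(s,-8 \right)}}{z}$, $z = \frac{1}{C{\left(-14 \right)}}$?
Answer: $\frac{1329562}{9} \approx 1.4773 \cdot 10^{5}$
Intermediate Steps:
$t{\left(f,Q \right)} = Q f$
$C{\left(U \right)} = \frac{1}{5 + U}$
$z = -9$ ($z = \frac{1}{\frac{1}{5 - 14}} = \frac{1}{\frac{1}{-9}} = \frac{1}{- \frac{1}{9}} = -9$)
$u{\left(s,A \right)} = \frac{8}{9}$ ($u{\left(s,A \right)} = - \frac{8}{-9} = \left(-8\right) \left(- \frac{1}{9}\right) = \frac{8}{9}$)
$\left(t{\left(218,-284 \right)} - -209642\right) - u{\left(-466,560 \right)} = \left(\left(-284\right) 218 - -209642\right) - \frac{8}{9} = \left(-61912 + 209642\right) - \frac{8}{9} = 147730 - \frac{8}{9} = \frac{1329562}{9}$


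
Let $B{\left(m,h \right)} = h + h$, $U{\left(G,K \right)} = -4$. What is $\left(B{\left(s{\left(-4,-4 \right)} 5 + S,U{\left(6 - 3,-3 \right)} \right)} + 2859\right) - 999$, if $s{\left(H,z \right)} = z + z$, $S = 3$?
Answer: $1852$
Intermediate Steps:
$s{\left(H,z \right)} = 2 z$
$B{\left(m,h \right)} = 2 h$
$\left(B{\left(s{\left(-4,-4 \right)} 5 + S,U{\left(6 - 3,-3 \right)} \right)} + 2859\right) - 999 = \left(2 \left(-4\right) + 2859\right) - 999 = \left(-8 + 2859\right) - 999 = 2851 - 999 = 1852$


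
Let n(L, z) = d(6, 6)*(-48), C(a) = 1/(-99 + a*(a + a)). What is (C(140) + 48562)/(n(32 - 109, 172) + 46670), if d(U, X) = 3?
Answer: 1898822763/1819213126 ≈ 1.0438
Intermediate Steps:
C(a) = 1/(-99 + 2*a**2) (C(a) = 1/(-99 + a*(2*a)) = 1/(-99 + 2*a**2))
n(L, z) = -144 (n(L, z) = 3*(-48) = -144)
(C(140) + 48562)/(n(32 - 109, 172) + 46670) = (1/(-99 + 2*140**2) + 48562)/(-144 + 46670) = (1/(-99 + 2*19600) + 48562)/46526 = (1/(-99 + 39200) + 48562)*(1/46526) = (1/39101 + 48562)*(1/46526) = (1898822763/39101)*(1/46526) = 1898822763/1819213126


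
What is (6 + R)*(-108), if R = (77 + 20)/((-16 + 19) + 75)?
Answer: -10170/13 ≈ -782.31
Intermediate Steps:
R = 97/78 (R = 97/(3 + 75) = 97/78 ≈ 1.2436)
(6 + R)*(-108) = (6 + 97/78)*(-108) = (565/78)*(-108) = -10170/13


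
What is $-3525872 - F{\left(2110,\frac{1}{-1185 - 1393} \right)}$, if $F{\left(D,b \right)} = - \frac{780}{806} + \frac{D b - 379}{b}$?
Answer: $- \frac{139656334}{31} \approx -4.505 \cdot 10^{6}$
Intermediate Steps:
$F{\left(D,b \right)} = - \frac{30}{31} + \frac{-379 + D b}{b}$ ($F{\left(D,b \right)} = \left(-780\right) \frac{1}{806} + \frac{-379 + D b}{b} = - \frac{30}{31} + \frac{-379 + D b}{b}$)
$-3525872 - F{\left(2110,\frac{1}{-1185 - 1393} \right)} = -3525872 - \left(- \frac{30}{31} + 2110 - \frac{379}{\frac{1}{-1185 - 1393}}\right) = -3525872 - \left(- \frac{30}{31} + 2110 - \frac{379}{\frac{1}{-2578}}\right) = -3525872 - \left(- \frac{30}{31} + 2110 - \frac{379}{- \frac{1}{2578}}\right) = -3525872 - \left(- \frac{30}{31} + 2110 - -977062\right) = -3525872 - \left(- \frac{30}{31} + 2110 + 977062\right) = -3525872 - \frac{30354302}{31} = - \frac{139656334}{31}$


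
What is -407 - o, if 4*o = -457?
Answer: -1171/4 ≈ -292.75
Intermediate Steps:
o = -457/4 (o = (¼)*(-457) = -457/4 ≈ -114.25)
-407 - o = -407 - 1*(-457/4) = -407 + 457/4 = -1171/4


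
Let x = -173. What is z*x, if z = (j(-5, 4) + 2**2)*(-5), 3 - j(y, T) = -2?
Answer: 7785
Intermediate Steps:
j(y, T) = 5 (j(y, T) = 3 - 1*(-2) = 3 + 2 = 5)
z = -45 (z = (5 + 2**2)*(-5) = (5 + 4)*(-5) = 9*(-5) = -45)
z*x = -45*(-173) = 7785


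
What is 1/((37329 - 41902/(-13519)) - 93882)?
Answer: -13519/764498105 ≈ -1.7683e-5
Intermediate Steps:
1/((37329 - 41902/(-13519)) - 93882) = 1/((37329 - 41902*(-1/13519)) - 93882) = 1/((37329 + 41902/13519) - 93882) = 1/(504692653/13519 - 93882) = 1/(-764498105/13519) = -13519/764498105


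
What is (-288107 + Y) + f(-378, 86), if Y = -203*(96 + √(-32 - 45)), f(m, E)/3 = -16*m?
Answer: -289451 - 203*I*√77 ≈ -2.8945e+5 - 1781.3*I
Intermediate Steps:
f(m, E) = -48*m (f(m, E) = 3*(-16*m) = -48*m)
Y = -19488 - 203*I*√77 (Y = -203*(96 + √(-77)) = -203*(96 + I*√77) = -19488 - 203*I*√77 ≈ -19488.0 - 1781.3*I)
(-288107 + Y) + f(-378, 86) = (-288107 + (-19488 - 203*I*√77)) - 48*(-378) = (-307595 - 203*I*√77) + 18144 = -289451 - 203*I*√77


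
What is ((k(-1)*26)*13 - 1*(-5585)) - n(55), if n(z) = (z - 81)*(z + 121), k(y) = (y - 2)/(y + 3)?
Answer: 9654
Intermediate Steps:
k(y) = (-2 + y)/(3 + y)
n(z) = (-81 + z)*(121 + z)
((k(-1)*26)*13 - 1*(-5585)) - n(55) = ((((-2 - 1)/(3 - 1))*26)*13 - 1*(-5585)) - (-9801 + 55**2 + 40*55) = (((-3/2)*26)*13 + 5585) - (-9801 + 3025 + 2200) = ((((1/2)*(-3))*26)*13 + 5585) - 1*(-4576) = (-3/2*26*13 + 5585) + 4576 = (-39*13 + 5585) + 4576 = (-507 + 5585) + 4576 = 5078 + 4576 = 9654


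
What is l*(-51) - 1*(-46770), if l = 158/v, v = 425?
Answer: 1168776/25 ≈ 46751.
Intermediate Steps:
l = 158/425 ≈ 0.37176
l*(-51) - 1*(-46770) = (158/425)*(-51) - 1*(-46770) = -474/25 + 46770 = 1168776/25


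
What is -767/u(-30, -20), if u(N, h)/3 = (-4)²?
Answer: -767/48 ≈ -15.979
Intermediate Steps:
u(N, h) = 48 (u(N, h) = 3*(-4)² = 3*16 = 48)
-767/u(-30, -20) = -767/48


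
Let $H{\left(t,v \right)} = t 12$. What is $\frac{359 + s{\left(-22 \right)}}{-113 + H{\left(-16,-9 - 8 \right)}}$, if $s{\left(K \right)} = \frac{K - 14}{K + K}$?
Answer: $- \frac{3958}{3355} \approx -1.1797$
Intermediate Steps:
$H{\left(t,v \right)} = 12 t$
$s{\left(K \right)} = \frac{-14 + K}{2 K}$
$\frac{359 + s{\left(-22 \right)}}{-113 + H{\left(-16,-9 - 8 \right)}} = \frac{359 + \frac{-14 - 22}{2 \left(-22\right)}}{-113 + 12 \left(-16\right)} = \frac{359 + \frac{1}{2} \left(- \frac{1}{22}\right) \left(-36\right)}{-113 - 192} = \frac{359 + \frac{9}{11}}{-305} = \frac{3958}{11} \left(- \frac{1}{305}\right) = - \frac{3958}{3355}$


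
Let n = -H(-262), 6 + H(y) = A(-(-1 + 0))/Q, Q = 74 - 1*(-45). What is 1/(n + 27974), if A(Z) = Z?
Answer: 119/3329619 ≈ 3.5740e-5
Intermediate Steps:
Q = 119 (Q = 74 + 45 = 119)
H(y) = -713/119 (H(y) = -6 - (-1 + 0)/119 = -6 - 1*(-1)*(1/119) = -6 + 1*(1/119) = -6 + 1/119 = -713/119)
n = 713/119 (n = -1*(-713/119) = 713/119 ≈ 5.9916)
1/(n + 27974) = 1/(713/119 + 27974) = 1/(3329619/119) = 119/3329619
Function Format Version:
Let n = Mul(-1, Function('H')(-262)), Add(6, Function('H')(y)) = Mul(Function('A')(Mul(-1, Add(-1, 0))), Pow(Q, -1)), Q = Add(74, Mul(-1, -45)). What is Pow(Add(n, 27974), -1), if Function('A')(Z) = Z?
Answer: Rational(119, 3329619) ≈ 3.5740e-5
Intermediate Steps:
Q = 119 (Q = Add(74, 45) = 119)
Function('H')(y) = Rational(-713, 119) (Function('H')(y) = Add(-6, Mul(Mul(-1, Add(-1, 0)), Pow(119, -1))) = Add(-6, Mul(Mul(-1, -1), Rational(1, 119))) = Add(-6, Mul(1, Rational(1, 119))) = Add(-6, Rational(1, 119)) = Rational(-713, 119))
n = Rational(713, 119) (n = Mul(-1, Rational(-713, 119)) = Rational(713, 119) ≈ 5.9916)
Pow(Add(n, 27974), -1) = Pow(Add(Rational(713, 119), 27974), -1) = Pow(Rational(3329619, 119), -1) = Rational(119, 3329619)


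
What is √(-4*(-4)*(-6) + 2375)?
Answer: √2279 ≈ 47.739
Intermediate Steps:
√(-4*(-4)*(-6) + 2375) = √(16*(-6) + 2375) = √(-96 + 2375) = √2279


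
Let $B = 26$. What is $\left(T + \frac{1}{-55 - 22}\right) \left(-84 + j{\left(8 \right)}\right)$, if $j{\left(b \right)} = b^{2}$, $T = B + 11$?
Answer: $- \frac{56960}{77} \approx -739.74$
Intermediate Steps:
$T = 37$ ($T = 26 + 11 = 37$)
$\left(T + \frac{1}{-55 - 22}\right) \left(-84 + j{\left(8 \right)}\right) = \left(37 + \frac{1}{-55 - 22}\right) \left(-84 + 8^{2}\right) = \left(37 + \frac{1}{-77}\right) \left(-84 + 64\right) = \left(37 - \frac{1}{77}\right) \left(-20\right) = \frac{2848}{77} \left(-20\right) = - \frac{56960}{77}$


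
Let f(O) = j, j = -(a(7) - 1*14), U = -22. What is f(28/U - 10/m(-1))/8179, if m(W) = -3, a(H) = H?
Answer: 7/8179 ≈ 0.00085585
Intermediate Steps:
j = 7 (j = -(7 - 1*14) = -(7 - 14) = -1*(-7) = 7)
f(O) = 7
f(28/U - 10/m(-1))/8179 = 7/8179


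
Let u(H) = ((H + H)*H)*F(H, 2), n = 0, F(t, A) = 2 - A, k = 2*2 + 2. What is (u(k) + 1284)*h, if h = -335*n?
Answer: 0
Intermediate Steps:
k = 6 (k = 4 + 2 = 6)
h = 0 (h = -335*0 = 0)
u(H) = 0 (u(H) = ((H + H)*H)*(2 - 1*2) = ((2*H)*H)*(2 - 2) = (2*H²)*0 = 0)
(u(k) + 1284)*h = (0 + 1284)*0 = 1284*0 = 0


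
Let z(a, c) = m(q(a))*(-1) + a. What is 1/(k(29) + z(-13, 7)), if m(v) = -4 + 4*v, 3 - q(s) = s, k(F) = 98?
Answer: 1/25 ≈ 0.040000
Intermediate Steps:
q(s) = 3 - s
z(a, c) = -8 + 5*a (z(a, c) = (-4 + 4*(3 - a))*(-1) + a = (-4 + (12 - 4*a))*(-1) + a = (8 - 4*a)*(-1) + a = (-8 + 4*a) + a = -8 + 5*a)
1/(k(29) + z(-13, 7)) = 1/(98 + (-8 + 5*(-13))) = 1/(98 + (-8 - 65)) = 1/(98 - 73) = 1/25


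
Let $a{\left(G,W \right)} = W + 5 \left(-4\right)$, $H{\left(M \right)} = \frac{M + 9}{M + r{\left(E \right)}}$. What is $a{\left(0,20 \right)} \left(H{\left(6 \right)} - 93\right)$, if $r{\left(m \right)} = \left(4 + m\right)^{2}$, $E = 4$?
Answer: $0$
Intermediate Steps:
$H{\left(M \right)} = \frac{9 + M}{64 + M}$ ($H{\left(M \right)} = \frac{M + 9}{M + \left(4 + 4\right)^{2}} = \frac{9 + M}{M + 8^{2}} = \frac{9 + M}{M + 64} = \frac{9 + M}{64 + M}$)
$a{\left(G,W \right)} = -20 + W$ ($a{\left(G,W \right)} = W - 20 = -20 + W$)
$a{\left(0,20 \right)} \left(H{\left(6 \right)} - 93\right) = \left(-20 + 20\right) \left(\frac{9 + 6}{64 + 6} - 93\right) = 0 \left(\frac{1}{70} \cdot 15 - 93\right) = 0 \left(\frac{3}{14} - 93\right) = 0 \left(- \frac{1299}{14}\right) = 0$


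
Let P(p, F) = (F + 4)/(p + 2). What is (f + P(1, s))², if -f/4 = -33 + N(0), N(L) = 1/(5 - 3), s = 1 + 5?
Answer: 160000/9 ≈ 17778.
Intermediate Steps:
s = 6
N(L) = ½ (N(L) = 1/2 = ½)
P(p, F) = (4 + F)/(2 + p)
f = 130 (f = -4*(-33 + ½) = -4*(-65/2) = 130)
(f + P(1, s))² = (130 + (4 + 6)/(2 + 1))² = (130 + 10/3)² = (400/3)² = 160000/9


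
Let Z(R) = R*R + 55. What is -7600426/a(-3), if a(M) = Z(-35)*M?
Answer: 3800213/1920 ≈ 1979.3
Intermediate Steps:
Z(R) = 55 + R² (Z(R) = R² + 55 = 55 + R²)
a(M) = 1280*M (a(M) = (55 + (-35)²)*M = (55 + 1225)*M = 1280*M)
-7600426/a(-3) = -7600426/(1280*(-3)) = -7600426/(-3840) = -7600426*(-1/3840) = 3800213/1920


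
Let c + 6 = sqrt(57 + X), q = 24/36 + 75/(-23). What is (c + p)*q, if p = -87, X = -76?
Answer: 5549/23 - 179*I*sqrt(19)/69 ≈ 241.26 - 11.308*I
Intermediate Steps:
q = -179/69 (q = 24*(1/36) + 75*(-1/23) = 2/3 - 75/23 = -179/69 ≈ -2.5942)
c = -6 + I*sqrt(19) (c = -6 + sqrt(57 - 76) = -6 + sqrt(-19) = -6 + I*sqrt(19) ≈ -6.0 + 4.3589*I)
(c + p)*q = ((-6 + I*sqrt(19)) - 87)*(-179/69) = (-93 + I*sqrt(19))*(-179/69) = 5549/23 - 179*I*sqrt(19)/69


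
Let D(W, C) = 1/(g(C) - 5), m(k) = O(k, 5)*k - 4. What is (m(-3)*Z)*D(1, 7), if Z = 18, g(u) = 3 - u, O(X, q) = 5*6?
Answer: 188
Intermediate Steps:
O(X, q) = 30
m(k) = -4 + 30*k (m(k) = 30*k - 4 = -4 + 30*k)
D(W, C) = 1/(-2 - C) (D(W, C) = 1/((3 - C) - 5) = 1/(-2 - C))
(m(-3)*Z)*D(1, 7) = ((-4 + 30*(-3))*18)*(-1/(2 + 7)) = ((-4 - 90)*18)*(-1/9) = (-94*18)*(-1*⅑) = -1692*(-⅑) = 188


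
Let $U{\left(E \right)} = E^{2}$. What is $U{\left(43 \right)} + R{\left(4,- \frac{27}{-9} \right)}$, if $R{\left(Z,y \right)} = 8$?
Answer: $1857$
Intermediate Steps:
$U{\left(43 \right)} + R{\left(4,- \frac{27}{-9} \right)} = 43^{2} + 8 = 1849 + 8 = 1857$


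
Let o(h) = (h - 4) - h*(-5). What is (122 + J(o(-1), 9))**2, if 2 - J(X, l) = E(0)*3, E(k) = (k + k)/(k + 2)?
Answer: 15376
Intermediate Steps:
o(h) = -4 + 6*h (o(h) = (-4 + h) + 5*h = -4 + 6*h)
E(k) = 2*k/(2 + k) (E(k) = (2*k)/(2 + k) = 2*k/(2 + k))
J(X, l) = 2 (J(X, l) = 2 - 2*0/(2 + 0)*3 = 2 - 2*0/2*3 = 2 - 2*0*(1/2)*3 = 2 - 0*3 = 2 - 1*0 = 2 + 0 = 2)
(122 + J(o(-1), 9))**2 = (122 + 2)**2 = 124**2 = 15376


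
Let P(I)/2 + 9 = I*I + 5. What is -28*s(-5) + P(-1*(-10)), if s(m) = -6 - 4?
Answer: 472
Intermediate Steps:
P(I) = -8 + 2*I² (P(I) = -18 + 2*(I*I + 5) = -18 + 2*(I² + 5) = -18 + 2*(5 + I²) = -18 + (10 + 2*I²) = -8 + 2*I²)
s(m) = -10
-28*s(-5) + P(-1*(-10)) = -28*(-10) + (-8 + 2*(-1*(-10))²) = 280 + (-8 + 2*10²) = 280 + (-8 + 2*100) = 280 + (-8 + 200) = 280 + 192 = 472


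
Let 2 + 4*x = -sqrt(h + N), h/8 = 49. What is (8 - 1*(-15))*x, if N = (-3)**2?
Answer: -23/2 - 23*sqrt(401)/4 ≈ -126.64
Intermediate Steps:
h = 392 (h = 8*49 = 392)
N = 9
x = -1/2 - sqrt(401)/4 (x = -1/2 + (-sqrt(392 + 9))/4 = -1/2 + (-sqrt(401))/4 = -1/2 - sqrt(401)/4 ≈ -5.5062)
(8 - 1*(-15))*x = (8 - 1*(-15))*(-1/2 - sqrt(401)/4) = (8 + 15)*(-1/2 - sqrt(401)/4) = 23*(-1/2 - sqrt(401)/4) = -23/2 - 23*sqrt(401)/4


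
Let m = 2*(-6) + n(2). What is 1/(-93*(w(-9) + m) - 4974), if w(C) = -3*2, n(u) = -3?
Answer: -1/3021 ≈ -0.00033102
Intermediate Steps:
w(C) = -6
m = -15 (m = 2*(-6) - 3 = -12 - 3 = -15)
1/(-93*(w(-9) + m) - 4974) = 1/(-93*(-6 - 15) - 4974) = 1/(-93*(-21) - 4974) = 1/(1953 - 4974) = 1/(-3021) = -1/3021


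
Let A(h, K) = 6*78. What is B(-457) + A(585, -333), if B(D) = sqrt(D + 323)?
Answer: 468 + I*sqrt(134) ≈ 468.0 + 11.576*I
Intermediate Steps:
A(h, K) = 468
B(D) = sqrt(323 + D)
B(-457) + A(585, -333) = sqrt(323 - 457) + 468 = sqrt(-134) + 468 = I*sqrt(134) + 468 = 468 + I*sqrt(134)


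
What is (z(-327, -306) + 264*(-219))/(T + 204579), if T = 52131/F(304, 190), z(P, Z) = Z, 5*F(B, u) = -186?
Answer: -3603564/12597013 ≈ -0.28607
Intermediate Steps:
F(B, u) = -186/5 (F(B, u) = (1/5)*(-186) = -186/5)
T = -86885/62 (T = 52131/(-186/5) = 52131*(-5/186) = -86885/62 ≈ -1401.4)
(z(-327, -306) + 264*(-219))/(T + 204579) = (-306 + 264*(-219))/(-86885/62 + 204579) = (-306 - 57816)/(12597013/62) = -58122*62/12597013 = -3603564/12597013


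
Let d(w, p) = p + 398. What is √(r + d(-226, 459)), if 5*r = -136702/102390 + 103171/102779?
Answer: √23725267257280222405221/5261770905 ≈ 29.273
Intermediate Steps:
d(w, p) = 398 + p
r = -1743208084/26308854525 (r = (-136702/102390 + 103171/102779)/5 = (-136702*1/102390 + 103171*(1/102779))/5 = (-68351/51195 + 103171/102779)/5 = (⅕)*(-1743208084/5261770905) = -1743208084/26308854525 ≈ -0.066259)
√(r + d(-226, 459)) = √(-1743208084/26308854525 + (398 + 459)) = √(-1743208084/26308854525 + 857) = √(22544945119841/26308854525) = √23725267257280222405221/5261770905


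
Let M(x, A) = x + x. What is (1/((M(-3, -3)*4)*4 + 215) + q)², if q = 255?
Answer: 920879716/14161 ≈ 65029.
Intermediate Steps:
M(x, A) = 2*x
(1/((M(-3, -3)*4)*4 + 215) + q)² = (1/(((2*(-3))*4)*4 + 215) + 255)² = (1/(-6*4*4 + 215) + 255)² = (1/(-24*4 + 215) + 255)² = (1/(-96 + 215) + 255)² = (1/119 + 255)² = (30346/119)² = 920879716/14161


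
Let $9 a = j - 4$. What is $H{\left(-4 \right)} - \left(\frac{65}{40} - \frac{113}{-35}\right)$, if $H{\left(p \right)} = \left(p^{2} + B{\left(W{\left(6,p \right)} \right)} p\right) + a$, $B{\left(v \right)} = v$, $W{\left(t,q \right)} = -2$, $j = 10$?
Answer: $\frac{16643}{840} \approx 19.813$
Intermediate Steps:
$a = \frac{2}{3}$ ($a = \frac{10 - 4}{9} = \frac{1}{9} \cdot 6 = \frac{2}{3} \approx 0.66667$)
$H{\left(p \right)} = \frac{2}{3} + p^{2} - 2 p$ ($H{\left(p \right)} = \left(p^{2} - 2 p\right) + \frac{2}{3} = \frac{2}{3} + p^{2} - 2 p$)
$H{\left(-4 \right)} - \left(\frac{65}{40} - \frac{113}{-35}\right) = \left(\frac{2}{3} + \left(-4\right)^{2} - -8\right) - \left(\frac{65}{40} - \frac{113}{-35}\right) = \left(\frac{2}{3} + 16 + 8\right) - \left(65 \cdot \frac{1}{40} - - \frac{113}{35}\right) = \frac{74}{3} - \left(\frac{13}{8} + \frac{113}{35}\right) = \frac{74}{3} - \frac{1359}{280} = \frac{16643}{840}$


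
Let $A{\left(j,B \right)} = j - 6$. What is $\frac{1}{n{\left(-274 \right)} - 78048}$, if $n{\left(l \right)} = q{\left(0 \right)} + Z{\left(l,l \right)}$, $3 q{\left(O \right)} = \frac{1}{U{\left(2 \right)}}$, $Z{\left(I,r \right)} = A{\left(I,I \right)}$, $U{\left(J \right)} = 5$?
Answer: $- \frac{15}{1174919} \approx -1.2767 \cdot 10^{-5}$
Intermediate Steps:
$A{\left(j,B \right)} = -6 + j$ ($A{\left(j,B \right)} = j - 6 = -6 + j$)
$Z{\left(I,r \right)} = -6 + I$
$q{\left(O \right)} = \frac{1}{15}$ ($q{\left(O \right)} = \frac{1}{3 \cdot 5} = \frac{1}{3} \cdot \frac{1}{5} = \frac{1}{15}$)
$n{\left(l \right)} = - \frac{89}{15} + l$ ($n{\left(l \right)} = \frac{1}{15} + \left(-6 + l\right) = - \frac{89}{15} + l$)
$\frac{1}{n{\left(-274 \right)} - 78048} = \frac{1}{\left(- \frac{89}{15} - 274\right) - 78048} = \frac{1}{- \frac{4199}{15} - 78048} = \frac{1}{- \frac{1174919}{15}} = - \frac{15}{1174919}$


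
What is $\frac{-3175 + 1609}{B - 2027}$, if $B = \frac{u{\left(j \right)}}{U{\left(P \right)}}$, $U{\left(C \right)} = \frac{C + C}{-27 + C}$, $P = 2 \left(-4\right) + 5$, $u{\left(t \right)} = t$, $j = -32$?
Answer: $\frac{58}{81} \approx 0.71605$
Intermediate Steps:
$P = -3$ ($P = -8 + 5 = -3$)
$U{\left(C \right)} = \frac{2 C}{-27 + C}$
$B = -160$ ($B = - \frac{32}{2 \left(-3\right) \frac{1}{-27 - 3}} = - \frac{32}{2 \left(-3\right) \frac{1}{-30}} = - \frac{32}{2 \left(-3\right) \left(- \frac{1}{30}\right)} = - 32 \frac{1}{\frac{1}{5}} = \left(-32\right) 5 = -160$)
$\frac{-3175 + 1609}{B - 2027} = \frac{-3175 + 1609}{-160 - 2027} = - \frac{1566}{-2187} = \left(-1566\right) \left(- \frac{1}{2187}\right) = \frac{58}{81}$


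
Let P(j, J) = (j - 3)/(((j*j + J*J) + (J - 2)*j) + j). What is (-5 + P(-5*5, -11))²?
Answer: 6911641/273529 ≈ 25.268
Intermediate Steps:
P(j, J) = (-3 + j)/(j + J² + j² + j*(-2 + J)) (P(j, J) = (-3 + j)/(((j² + J²) + (-2 + J)*j) + j) = (-3 + j)/(((J² + j²) + j*(-2 + J)) + j) = (-3 + j)/((J² + j² + j*(-2 + J)) + j) = (-3 + j)/(j + J² + j² + j*(-2 + J)))
(-5 + P(-5*5, -11))² = (-5 + (-3 - 5*5)/((-11)² + (-5*5)² - (-5)*5 - (-55)*5))² = (-5 + (-3 - 25)/(121 + (-25)² - 1*(-25) - 11*(-25)))² = (-5 - 28/(121 + 625 + 25 + 275))² = (-5 - 28/1046)² = (-5 + (1/1046)*(-28))² = (-5 - 14/523)² = (-2629/523)² = 6911641/273529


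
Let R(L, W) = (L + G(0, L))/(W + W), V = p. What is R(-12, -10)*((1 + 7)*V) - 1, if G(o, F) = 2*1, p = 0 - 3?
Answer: -13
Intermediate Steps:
p = -3
G(o, F) = 2
V = -3
R(L, W) = (2 + L)/(2*W) (R(L, W) = (L + 2)/(W + W) = (2 + L)/((2*W)) = (2 + L)*(1/(2*W)) = (2 + L)/(2*W))
R(-12, -10)*((1 + 7)*V) - 1 = ((1/2)*(2 - 12)/(-10))*((1 + 7)*(-3)) - 1 = ((1/2)*(-1/10)*(-10))*(8*(-3)) - 1 = (1/2)*(-24) - 1 = -12 - 1 = -13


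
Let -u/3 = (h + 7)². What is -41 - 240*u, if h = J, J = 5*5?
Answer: 737239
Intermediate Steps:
J = 25
h = 25
u = -3072 (u = -3*(25 + 7)² = -3*32² = -3*1024 = -3072)
-41 - 240*u = -41 - 240*(-3072) = -41 + 737280 = 737239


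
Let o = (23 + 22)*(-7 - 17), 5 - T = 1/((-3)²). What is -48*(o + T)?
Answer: 154816/3 ≈ 51605.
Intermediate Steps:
T = 44/9 (T = 5 - 1/((-3)²) = 5 - 1/9 = 5 - 1*⅑ = 5 - ⅑ = 44/9 ≈ 4.8889)
o = -1080 (o = 45*(-24) = -1080)
-48*(o + T) = -48*(-1080 + 44/9) = -48*(-9676/9) = 154816/3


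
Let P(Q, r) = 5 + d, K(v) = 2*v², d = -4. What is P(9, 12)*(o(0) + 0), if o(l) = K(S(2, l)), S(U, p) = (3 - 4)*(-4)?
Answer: 32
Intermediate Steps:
S(U, p) = 4 (S(U, p) = -1*(-4) = 4)
o(l) = 32 (o(l) = 2*4² = 2*16 = 32)
P(Q, r) = 1 (P(Q, r) = 5 - 4 = 1)
P(9, 12)*(o(0) + 0) = 1*(32 + 0) = 1*32 = 32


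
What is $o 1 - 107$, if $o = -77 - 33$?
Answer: $-217$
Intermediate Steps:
$o = -110$
$o 1 - 107 = \left(-110\right) 1 - 107 = -110 - 107 = -217$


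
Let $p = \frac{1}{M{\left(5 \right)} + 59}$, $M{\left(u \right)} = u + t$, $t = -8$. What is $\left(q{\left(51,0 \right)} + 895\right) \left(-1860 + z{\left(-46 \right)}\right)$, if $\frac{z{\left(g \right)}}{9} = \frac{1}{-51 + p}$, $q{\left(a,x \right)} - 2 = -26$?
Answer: $- \frac{4625710284}{2855} \approx -1.6202 \cdot 10^{6}$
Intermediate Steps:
$M{\left(u \right)} = -8 + u$ ($M{\left(u \right)} = u - 8 = -8 + u$)
$q{\left(a,x \right)} = -24$ ($q{\left(a,x \right)} = 2 - 26 = -24$)
$p = \frac{1}{56}$ ($p = \frac{1}{\left(-8 + 5\right) + 59} = \frac{1}{-3 + 59} = \frac{1}{56} \approx 0.017857$)
$z{\left(g \right)} = - \frac{504}{2855}$ ($z{\left(g \right)} = \frac{9}{-51 + \frac{1}{56}} = \frac{9}{- \frac{2855}{56}} = 9 \left(- \frac{56}{2855}\right) = - \frac{504}{2855}$)
$\left(q{\left(51,0 \right)} + 895\right) \left(-1860 + z{\left(-46 \right)}\right) = \left(-24 + 895\right) \left(-1860 - \frac{504}{2855}\right) = 871 \left(- \frac{5310804}{2855}\right) = - \frac{4625710284}{2855}$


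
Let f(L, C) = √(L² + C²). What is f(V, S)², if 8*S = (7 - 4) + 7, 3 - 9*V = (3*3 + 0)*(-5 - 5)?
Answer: 15601/144 ≈ 108.34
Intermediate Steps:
V = 31/3 (V = ⅓ - (3*3 + 0)*(-5 - 5)/9 = ⅓ - (9 + 0)*(-10)/9 = ⅓ - (-10) = ⅓ - ⅑*(-90) = ⅓ + 10 = 31/3 ≈ 10.333)
S = 5/4 (S = ((7 - 4) + 7)/8 = (3 + 7)/8 = (⅛)*10 = 5/4 ≈ 1.2500)
f(L, C) = √(C² + L²)
f(V, S)² = (√((5/4)² + (31/3)²))² = (√(25/16 + 961/9))² = (√(15601/144))² = (√15601/12)² = 15601/144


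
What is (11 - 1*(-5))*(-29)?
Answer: -464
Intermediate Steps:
(11 - 1*(-5))*(-29) = (11 + 5)*(-29) = 16*(-29) = -464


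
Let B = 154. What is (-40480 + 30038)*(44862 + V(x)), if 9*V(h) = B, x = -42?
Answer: -4217649104/9 ≈ -4.6863e+8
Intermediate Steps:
V(h) = 154/9 (V(h) = (⅑)*154 = 154/9)
(-40480 + 30038)*(44862 + V(x)) = (-40480 + 30038)*(44862 + 154/9) = -10442*403912/9 = -4217649104/9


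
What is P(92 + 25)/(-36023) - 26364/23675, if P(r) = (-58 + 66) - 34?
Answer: -73007294/65603425 ≈ -1.1129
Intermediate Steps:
P(r) = -26 (P(r) = 8 - 34 = -26)
P(92 + 25)/(-36023) - 26364/23675 = -26/(-36023) - 26364/23675 = -26*(-1/36023) - 26364*1/23675 = 2/2771 - 26364/23675 = -73007294/65603425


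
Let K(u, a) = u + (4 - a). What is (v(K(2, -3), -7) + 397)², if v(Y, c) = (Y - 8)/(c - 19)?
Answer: 106523041/676 ≈ 1.5758e+5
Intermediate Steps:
K(u, a) = 4 + u - a
v(Y, c) = (-8 + Y)/(-19 + c)
(v(K(2, -3), -7) + 397)² = ((-8 + (4 + 2 - 1*(-3)))/(-19 - 7) + 397)² = ((-8 + (4 + 2 + 3))/(-26) + 397)² = (-(-8 + 9)/26 + 397)² = (-1/26*1 + 397)² = (-1/26 + 397)² = (10321/26)² = 106523041/676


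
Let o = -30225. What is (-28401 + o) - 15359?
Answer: -73985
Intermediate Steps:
(-28401 + o) - 15359 = (-28401 - 30225) - 15359 = -58626 - 15359 = -73985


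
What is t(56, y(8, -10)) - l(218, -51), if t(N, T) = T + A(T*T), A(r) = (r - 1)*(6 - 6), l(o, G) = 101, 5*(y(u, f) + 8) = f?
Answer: -111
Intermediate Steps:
y(u, f) = -8 + f/5
A(r) = 0 (A(r) = (-1 + r)*0 = 0)
t(N, T) = T (t(N, T) = T + 0 = T)
t(56, y(8, -10)) - l(218, -51) = (-8 + (⅕)*(-10)) - 1*101 = (-8 - 2) - 101 = -10 - 101 = -111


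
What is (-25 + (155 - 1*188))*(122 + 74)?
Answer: -11368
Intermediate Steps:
(-25 + (155 - 1*188))*(122 + 74) = (-25 + (155 - 188))*196 = (-25 - 33)*196 = -58*196 = -11368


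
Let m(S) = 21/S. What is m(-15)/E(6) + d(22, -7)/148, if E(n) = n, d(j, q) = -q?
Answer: -413/2220 ≈ -0.18604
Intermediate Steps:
m(-15)/E(6) + d(22, -7)/148 = (21/(-15))/6 - 1*(-7)/148 = (21*(-1/15))*(⅙) + 7*(1/148) = -7/5*⅙ + 7/148 = -7/30 + 7/148 = -413/2220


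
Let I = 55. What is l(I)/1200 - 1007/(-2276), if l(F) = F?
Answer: 66679/136560 ≈ 0.48828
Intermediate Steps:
l(I)/1200 - 1007/(-2276) = 55/1200 - 1007/(-2276) = 55*(1/1200) - 1007*(-1/2276) = 11/240 + 1007/2276 = 66679/136560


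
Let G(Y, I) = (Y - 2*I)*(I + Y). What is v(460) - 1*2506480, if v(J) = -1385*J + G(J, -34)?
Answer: -2918652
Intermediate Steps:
G(Y, I) = (I + Y)*(Y - 2*I)
v(J) = -2312 + J**2 - 1351*J (v(J) = -1385*J + (J**2 - 2*(-34)**2 - 1*(-34)*J) = -1385*J + (J**2 - 2*1156 + 34*J) = -1385*J + (J**2 - 2312 + 34*J) = -1385*J + (-2312 + J**2 + 34*J) = -2312 + J**2 - 1351*J)
v(460) - 1*2506480 = (-2312 + 460**2 - 1351*460) - 1*2506480 = (-2312 + 211600 - 621460) - 2506480 = -412172 - 2506480 = -2918652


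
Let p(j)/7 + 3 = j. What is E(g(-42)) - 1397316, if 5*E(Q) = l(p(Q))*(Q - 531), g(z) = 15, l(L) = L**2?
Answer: -10627476/5 ≈ -2.1255e+6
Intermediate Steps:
p(j) = -21 + 7*j
E(Q) = (-21 + 7*Q)**2*(-531 + Q)/5 (E(Q) = ((-21 + 7*Q)**2*(Q - 531))/5 = ((-21 + 7*Q)**2*(-531 + Q))/5 = (-21 + 7*Q)**2*(-531 + Q)/5)
E(g(-42)) - 1397316 = 49*(-3 + 15)**2*(-531 + 15)/5 - 1397316 = (49/5)*12**2*(-516) - 1397316 = (49/5)*144*(-516) - 1397316 = -3640896/5 - 1397316 = -10627476/5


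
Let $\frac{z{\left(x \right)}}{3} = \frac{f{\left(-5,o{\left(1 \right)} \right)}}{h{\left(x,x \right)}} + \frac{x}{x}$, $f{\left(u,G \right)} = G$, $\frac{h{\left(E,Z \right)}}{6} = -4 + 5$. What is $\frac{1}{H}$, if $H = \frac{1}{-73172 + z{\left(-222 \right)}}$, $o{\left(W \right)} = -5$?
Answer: $- \frac{146343}{2} \approx -73172.0$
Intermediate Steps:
$h{\left(E,Z \right)} = 6$ ($h{\left(E,Z \right)} = 6 \left(-4 + 5\right) = 6 \cdot 1 = 6$)
$z{\left(x \right)} = \frac{1}{2}$ ($z{\left(x \right)} = 3 \left(- \frac{5}{6} + \frac{x}{x}\right) = 3 \left(\left(-5\right) \frac{1}{6} + 1\right) = 3 \left(- \frac{5}{6} + 1\right) = 3 \cdot \frac{1}{6} = \frac{1}{2}$)
$H = - \frac{2}{146343}$ ($H = \frac{1}{-73172 + \frac{1}{2}} = \frac{1}{- \frac{146343}{2}} = - \frac{2}{146343} \approx -1.3667 \cdot 10^{-5}$)
$\frac{1}{H} = \frac{1}{- \frac{2}{146343}} = - \frac{146343}{2}$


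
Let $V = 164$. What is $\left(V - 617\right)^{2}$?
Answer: $205209$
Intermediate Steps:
$\left(V - 617\right)^{2} = \left(164 - 617\right)^{2} = \left(-453\right)^{2} = 205209$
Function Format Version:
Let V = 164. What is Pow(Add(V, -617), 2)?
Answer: 205209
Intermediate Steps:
Pow(Add(V, -617), 2) = Pow(Add(164, -617), 2) = Pow(-453, 2) = 205209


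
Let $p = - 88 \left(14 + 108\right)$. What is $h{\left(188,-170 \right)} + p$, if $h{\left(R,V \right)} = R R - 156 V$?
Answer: $51128$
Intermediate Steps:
$p = -10736$ ($p = \left(-88\right) 122 = -10736$)
$h{\left(R,V \right)} = R^{2} - 156 V$
$h{\left(188,-170 \right)} + p = \left(188^{2} - -26520\right) - 10736 = \left(35344 + 26520\right) - 10736 = 61864 - 10736 = 51128$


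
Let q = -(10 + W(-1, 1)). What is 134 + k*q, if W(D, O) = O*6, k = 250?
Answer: -3866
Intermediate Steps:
W(D, O) = 6*O
q = -16 (q = -(10 + 6*1) = -(10 + 6) = -1*16 = -16)
134 + k*q = 134 + 250*(-16) = 134 - 4000 = -3866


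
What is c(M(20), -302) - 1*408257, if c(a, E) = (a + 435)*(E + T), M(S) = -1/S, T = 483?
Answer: -6590621/20 ≈ -3.2953e+5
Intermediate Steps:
c(a, E) = (435 + a)*(483 + E) (c(a, E) = (a + 435)*(E + 483) = (435 + a)*(483 + E))
c(M(20), -302) - 1*408257 = (210105 + 435*(-302) + 483*(-1/20) - (-302)/20) - 1*408257 = (210105 - 131370 + 483*(-1*1/20) - (-302)/20) - 408257 = (210105 - 131370 + 483*(-1/20) - 302*(-1/20)) - 408257 = (210105 - 131370 - 483/20 + 151/10) - 408257 = 1574519/20 - 408257 = -6590621/20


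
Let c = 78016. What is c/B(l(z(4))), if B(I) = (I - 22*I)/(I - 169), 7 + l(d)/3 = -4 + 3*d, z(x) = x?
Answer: 12950656/63 ≈ 2.0557e+5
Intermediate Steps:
l(d) = -33 + 9*d (l(d) = -21 + 3*(-4 + 3*d) = -21 + (-12 + 9*d) = -33 + 9*d)
B(I) = -21*I/(-169 + I) (B(I) = (-21*I)/(-169 + I) = -21*I/(-169 + I))
c/B(l(z(4))) = 78016/((-21*(-33 + 9*4)/(-169 + (-33 + 9*4)))) = 78016/((-21*(-33 + 36)/(-169 + (-33 + 36)))) = 78016/((-21*3/(-169 + 3))) = 78016/((-21*3/(-166))) = 78016/((-21*3*(-1/166))) = 78016/(63/166) = 78016*(166/63) = 12950656/63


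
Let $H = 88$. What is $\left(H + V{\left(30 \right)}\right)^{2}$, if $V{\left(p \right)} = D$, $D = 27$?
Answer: $13225$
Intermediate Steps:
$V{\left(p \right)} = 27$
$\left(H + V{\left(30 \right)}\right)^{2} = \left(88 + 27\right)^{2} = 115^{2} = 13225$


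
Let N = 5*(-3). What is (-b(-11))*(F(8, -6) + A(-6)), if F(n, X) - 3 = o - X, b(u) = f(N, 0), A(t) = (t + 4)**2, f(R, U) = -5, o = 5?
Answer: 90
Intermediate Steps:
N = -15
A(t) = (4 + t)**2
b(u) = -5
F(n, X) = 8 - X (F(n, X) = 3 + (5 - X) = 8 - X)
(-b(-11))*(F(8, -6) + A(-6)) = (-1*(-5))*((8 - 1*(-6)) + (4 - 6)**2) = 5*((8 + 6) + (-2)**2) = 5*(14 + 4) = 5*18 = 90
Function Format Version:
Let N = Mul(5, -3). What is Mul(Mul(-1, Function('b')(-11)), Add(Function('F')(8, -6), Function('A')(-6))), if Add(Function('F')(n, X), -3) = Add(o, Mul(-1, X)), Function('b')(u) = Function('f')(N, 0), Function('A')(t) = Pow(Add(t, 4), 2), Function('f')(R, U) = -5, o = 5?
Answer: 90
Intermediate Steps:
N = -15
Function('A')(t) = Pow(Add(4, t), 2)
Function('b')(u) = -5
Function('F')(n, X) = Add(8, Mul(-1, X)) (Function('F')(n, X) = Add(3, Add(5, Mul(-1, X))) = Add(8, Mul(-1, X)))
Mul(Mul(-1, Function('b')(-11)), Add(Function('F')(8, -6), Function('A')(-6))) = Mul(Mul(-1, -5), Add(Add(8, Mul(-1, -6)), Pow(Add(4, -6), 2))) = Mul(5, Add(Add(8, 6), Pow(-2, 2))) = Mul(5, Add(14, 4)) = Mul(5, 18) = 90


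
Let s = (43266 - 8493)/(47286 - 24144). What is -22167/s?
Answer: -170996238/11591 ≈ -14753.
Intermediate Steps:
s = 11591/7714 (s = 34773/23142 = 34773*(1/23142) = 11591/7714 ≈ 1.5026)
-22167/s = -22167/11591/7714 = -22167*7714/11591 = -170996238/11591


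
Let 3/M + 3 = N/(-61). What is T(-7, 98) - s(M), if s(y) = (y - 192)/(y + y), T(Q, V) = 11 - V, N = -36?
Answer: -20083/122 ≈ -164.61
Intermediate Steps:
M = -61/49 (M = 3/(-3 - 36/(-61)) = 3/(-3 - 36*(-1/61)) = 3/(-3 + 36/61) = 3/(-147/61) = 3*(-61/147) = -61/49 ≈ -1.2449)
s(y) = (-192 + y)/(2*y) (s(y) = (-192 + y)/((2*y)) = (-192 + y)*(1/(2*y)) = (-192 + y)/(2*y))
T(-7, 98) - s(M) = (11 - 1*98) - (-192 - 61/49)/(2*(-61/49)) = (11 - 98) - (-49)*(-9469)/(2*61*49) = -87 - 1*9469/122 = -87 - 9469/122 = -20083/122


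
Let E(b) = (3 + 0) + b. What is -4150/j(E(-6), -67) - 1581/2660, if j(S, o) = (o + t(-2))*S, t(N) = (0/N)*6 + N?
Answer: -11366267/550620 ≈ -20.643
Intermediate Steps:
E(b) = 3 + b
t(N) = N (t(N) = 0*6 + N = 0 + N = N)
j(S, o) = S*(-2 + o) (j(S, o) = (o - 2)*S = (-2 + o)*S = S*(-2 + o))
-4150/j(E(-6), -67) - 1581/2660 = -4150*1/((-2 - 67)*(3 - 6)) - 1581/2660 = -4150/((-3*(-69))) - 1581*1/2660 = -4150/207 - 1581/2660 = -11366267/550620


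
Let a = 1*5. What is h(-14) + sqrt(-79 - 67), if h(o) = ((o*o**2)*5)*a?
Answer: -68600 + I*sqrt(146) ≈ -68600.0 + 12.083*I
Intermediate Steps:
a = 5
h(o) = 25*o**3 (h(o) = ((o*o**2)*5)*5 = (o**3*5)*5 = (5*o**3)*5 = 25*o**3)
h(-14) + sqrt(-79 - 67) = 25*(-14)**3 + sqrt(-79 - 67) = 25*(-2744) + sqrt(-146) = -68600 + I*sqrt(146)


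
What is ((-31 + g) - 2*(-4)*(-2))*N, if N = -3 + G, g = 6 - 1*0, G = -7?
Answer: 410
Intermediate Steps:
g = 6 (g = 6 + 0 = 6)
N = -10 (N = -3 - 7 = -10)
((-31 + g) - 2*(-4)*(-2))*N = ((-31 + 6) - 2*(-4)*(-2))*(-10) = (-25 + 8*(-2))*(-10) = (-25 - 16)*(-10) = -41*(-10) = 410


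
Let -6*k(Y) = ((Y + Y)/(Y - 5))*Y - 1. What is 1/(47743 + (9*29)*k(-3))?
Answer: 8/383075 ≈ 2.0884e-5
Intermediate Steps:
k(Y) = ⅙ - Y²/(3*(-5 + Y)) (k(Y) = -(((Y + Y)/(Y - 5))*Y - 1)/6 = -(((2*Y)/(-5 + Y))*Y - 1)/6 = -((2*Y/(-5 + Y))*Y - 1)/6 = -(2*Y²/(-5 + Y) - 1)/6 = -(-1 + 2*Y²/(-5 + Y))/6 = ⅙ - Y²/(3*(-5 + Y)))
1/(47743 + (9*29)*k(-3)) = 1/(47743 + (9*29)*((-5 - 3 - 2*(-3)²)/(6*(-5 - 3)))) = 1/(47743 + 261*((⅙)*(-5 - 3 - 2*9)/(-8))) = 1/(47743 + 261*((⅙)*(-⅛)*(-5 - 3 - 18))) = 1/(47743 + 261*((⅙)*(-⅛)*(-26))) = 1/(47743 + 261*(13/24)) = 1/(47743 + 1131/8) = 1/(383075/8) = 8/383075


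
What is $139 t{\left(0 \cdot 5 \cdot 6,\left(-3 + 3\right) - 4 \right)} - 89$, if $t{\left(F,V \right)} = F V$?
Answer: $-89$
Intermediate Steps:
$139 t{\left(0 \cdot 5 \cdot 6,\left(-3 + 3\right) - 4 \right)} - 89 = 139 \cdot 0 \cdot 5 \cdot 6 \left(\left(-3 + 3\right) - 4\right) - 89 = 139 \cdot 0 \cdot 6 \left(0 - 4\right) - 89 = 139 \cdot 0 \left(-4\right) - 89 = 139 \cdot 0 - 89 = 0 - 89 = -89$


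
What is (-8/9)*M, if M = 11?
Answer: -88/9 ≈ -9.7778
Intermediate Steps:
(-8/9)*M = -8/9*11 = -88/9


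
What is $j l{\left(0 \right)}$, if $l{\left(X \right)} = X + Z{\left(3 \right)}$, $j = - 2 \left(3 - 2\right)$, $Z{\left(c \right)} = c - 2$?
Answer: $-2$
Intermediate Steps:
$Z{\left(c \right)} = -2 + c$
$j = -2$ ($j = \left(-2\right) 1 = -2$)
$l{\left(X \right)} = 1 + X$ ($l{\left(X \right)} = X + \left(-2 + 3\right) = X + 1 = 1 + X$)
$j l{\left(0 \right)} = - 2 \left(1 + 0\right) = \left(-2\right) 1 = -2$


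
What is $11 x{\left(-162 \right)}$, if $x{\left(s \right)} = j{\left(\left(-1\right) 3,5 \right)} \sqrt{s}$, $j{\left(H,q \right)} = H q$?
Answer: $- 1485 i \sqrt{2} \approx - 2100.1 i$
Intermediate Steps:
$x{\left(s \right)} = - 15 \sqrt{s}$ ($x{\left(s \right)} = \left(-1\right) 3 \cdot 5 \sqrt{s} = \left(-3\right) 5 \sqrt{s} = - 15 \sqrt{s}$)
$11 x{\left(-162 \right)} = 11 \left(- 15 \sqrt{-162}\right) = 11 \left(- 15 \cdot 9 i \sqrt{2}\right) = 11 \left(- 135 i \sqrt{2}\right) = - 1485 i \sqrt{2}$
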